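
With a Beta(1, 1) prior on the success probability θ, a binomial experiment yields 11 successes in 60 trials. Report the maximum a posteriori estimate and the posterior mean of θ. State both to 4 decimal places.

MAP = 0.1833, posterior mean = 0.1935

Posterior: Beta(1+11, 1+49) = Beta(12, 50).
Mode = (12−1)/(12+50−2) = 11/60 = 0.1833.
With a flat prior the MAP equals the MLE, 11/60.
Mean = 12/(12+50) = 12/62 = 0.1935.
The mean is pulled above the mode by the posterior's right skew.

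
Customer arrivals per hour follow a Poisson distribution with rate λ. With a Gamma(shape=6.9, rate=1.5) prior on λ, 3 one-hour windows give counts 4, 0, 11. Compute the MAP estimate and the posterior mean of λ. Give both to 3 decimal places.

Σ counts = 15. Posterior: Gamma(shape = 6.9+15 = 21.9, rate = 1.5+3 = 4.5).
Mode = (α−1)/β = 20.9/4.5 = 4.644.
Mean = α/β = 21.9/4.5 = 4.867.
Mean > mode: the posterior has a right tail.

MAP estimate = 4.644, posterior mean = 4.867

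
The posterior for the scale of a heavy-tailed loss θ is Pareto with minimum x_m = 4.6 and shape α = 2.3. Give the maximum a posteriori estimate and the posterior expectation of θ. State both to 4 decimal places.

The Pareto density is strictly decreasing on [x_m, ∞), so the mode is x_m = 4.6000.
Mean = α·x_m/(α−1) = 2.3·4.6/1.3 = 8.1385.

MAP = 4.6000, posterior mean = 8.1385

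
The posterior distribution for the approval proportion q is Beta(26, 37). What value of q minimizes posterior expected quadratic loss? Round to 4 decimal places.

0.4127

Mode = (26−1)/(26+37−2) = 25/61 = 0.4098.
Mean = 26/(26+37) = 26/63 = 0.4127.
Quadratic loss ⇒ the optimal estimator is the posterior mean.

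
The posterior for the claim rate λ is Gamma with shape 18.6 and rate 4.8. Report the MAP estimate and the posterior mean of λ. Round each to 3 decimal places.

Mode = (α−1)/β = 17.6/4.8 = 3.667.
Mean = α/β = 18.6/4.8 = 3.875.
The mean is pulled above the mode by the posterior's right skew.

λ_MAP = 3.667, E[λ|data] = 3.875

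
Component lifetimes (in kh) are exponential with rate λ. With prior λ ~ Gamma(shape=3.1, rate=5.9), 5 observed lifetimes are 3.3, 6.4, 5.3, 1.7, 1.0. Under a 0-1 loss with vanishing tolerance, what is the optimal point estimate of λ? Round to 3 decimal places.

0.301

Σ times = 17.7. Posterior: Gamma(shape = 3.1+5 = 8.1, rate = 5.9+17.7 = 23.6).
Mode = (α−1)/β = 7.1/23.6 = 0.301.
Mean = α/β = 8.1/23.6 = 0.343.
This is the posterior mode — the MAP estimate.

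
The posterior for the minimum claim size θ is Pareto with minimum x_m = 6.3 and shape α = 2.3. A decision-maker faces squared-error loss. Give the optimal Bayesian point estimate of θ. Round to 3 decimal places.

11.146

The Pareto density is strictly decreasing on [x_m, ∞), so the mode is x_m = 6.300.
Mean = α·x_m/(α−1) = 2.3·6.3/1.3 = 11.146.
Squared-error loss ⇒ the optimal estimator is the posterior mean.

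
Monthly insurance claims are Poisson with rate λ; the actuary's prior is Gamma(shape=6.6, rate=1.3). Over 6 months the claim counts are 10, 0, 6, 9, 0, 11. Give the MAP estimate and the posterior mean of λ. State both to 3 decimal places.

Σ counts = 36. Posterior: Gamma(shape = 6.6+36 = 42.6, rate = 1.3+6 = 7.3).
Mode = (α−1)/β = 41.6/7.3 = 5.699.
Mean = α/β = 42.6/7.3 = 5.836.
The posterior is right-skewed, so the mean exceeds the mode.

MAP = 5.699, posterior mean = 5.836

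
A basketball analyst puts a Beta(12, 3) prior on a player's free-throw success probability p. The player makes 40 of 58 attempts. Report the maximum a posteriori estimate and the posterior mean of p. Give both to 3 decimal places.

MAP = 0.718; posterior mean = 0.712

Posterior: Beta(12+40, 3+18) = Beta(52, 21).
Mode = (52−1)/(52+21−2) = 51/71 = 0.718.
Mean = 52/(52+21) = 52/73 = 0.712.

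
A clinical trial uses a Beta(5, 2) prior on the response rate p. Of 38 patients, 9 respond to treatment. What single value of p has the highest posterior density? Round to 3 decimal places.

Posterior: Beta(5+9, 2+29) = Beta(14, 31).
Mode = (14−1)/(14+31−2) = 13/43 = 0.302.
Mean = 14/(14+31) = 14/45 = 0.311.
This is the posterior mode — the MAP estimate.

0.302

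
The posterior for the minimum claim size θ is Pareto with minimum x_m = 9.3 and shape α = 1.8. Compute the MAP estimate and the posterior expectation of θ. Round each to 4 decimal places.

The Pareto density is strictly decreasing on [x_m, ∞), so the mode is x_m = 9.3000.
Mean = α·x_m/(α−1) = 1.8·9.3/0.8 = 20.9250.
The posterior is right-skewed, so the mean exceeds the mode.

MAP = 9.3000; posterior mean = 20.9250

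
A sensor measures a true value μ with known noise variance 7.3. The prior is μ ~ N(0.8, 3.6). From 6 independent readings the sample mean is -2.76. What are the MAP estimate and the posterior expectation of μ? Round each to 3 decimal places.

Posterior for μ is Normal. Precision-weighted mean: (1/3.6·0.8 + 6/7.3·-2.76) / (1/3.6 + 6/7.3) = -1.861.
A Normal posterior is symmetric, so mode = mean.

μ_MAP = -1.861, E[μ|data] = -1.861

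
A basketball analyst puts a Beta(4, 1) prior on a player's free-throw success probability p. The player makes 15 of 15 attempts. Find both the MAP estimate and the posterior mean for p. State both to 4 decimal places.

p_MAP = 1.0000, E[p|data] = 0.9500

Posterior: Beta(4+15, 1+0) = Beta(19, 1).
Since β = 1 ≤ 1 and α > 1, the Beta density is monotone increasing on [0,1]; the mode is at 1.
Mean = 19/(19+1) = 0.9500.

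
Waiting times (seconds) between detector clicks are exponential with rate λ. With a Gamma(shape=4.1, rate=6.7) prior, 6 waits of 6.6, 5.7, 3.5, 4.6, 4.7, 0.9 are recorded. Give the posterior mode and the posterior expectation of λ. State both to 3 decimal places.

Σ times = 26.0. Posterior: Gamma(shape = 4.1+6 = 10.1, rate = 6.7+26.0 = 32.7).
Mode = (α−1)/β = 9.1/32.7 = 0.278.
Mean = α/β = 10.1/32.7 = 0.309.

posterior mode = 0.278, posterior expectation = 0.309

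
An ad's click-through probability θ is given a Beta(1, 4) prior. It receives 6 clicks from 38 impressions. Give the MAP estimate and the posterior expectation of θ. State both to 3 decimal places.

MAP = 0.146, posterior mean = 0.163

Posterior: Beta(1+6, 4+32) = Beta(7, 36).
Mode = (7−1)/(7+36−2) = 6/41 = 0.146.
Mean = 7/(7+36) = 7/43 = 0.163.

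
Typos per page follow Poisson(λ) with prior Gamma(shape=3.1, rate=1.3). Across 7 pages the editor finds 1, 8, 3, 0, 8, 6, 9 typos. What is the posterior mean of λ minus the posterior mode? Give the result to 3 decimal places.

0.120

Σ counts = 35. Posterior: Gamma(shape = 3.1+35 = 38.1, rate = 1.3+7 = 8.3).
Mode = (α−1)/β = 37.1/8.3 = 4.470.
Mean = α/β = 38.1/8.3 = 4.590.
Difference = 4.590 − 4.470 = 0.120.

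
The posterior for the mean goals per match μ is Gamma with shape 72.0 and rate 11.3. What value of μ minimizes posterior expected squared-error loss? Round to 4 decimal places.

Mode = (α−1)/β = 71.0/11.3 = 6.2832.
Mean = α/β = 72.0/11.3 = 6.3717.
Squared-error loss ⇒ the optimal estimator is the posterior mean.

6.3717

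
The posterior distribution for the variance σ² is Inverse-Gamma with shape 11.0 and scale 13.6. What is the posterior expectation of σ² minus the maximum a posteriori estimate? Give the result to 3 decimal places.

Mode = β/(α+1) = 13.6/12.0 = 1.133.
Mean = β/(α−1) = 13.6/10.0 = 1.360.
Difference = 1.360 − 1.133 = 0.227.
Right-skewed posterior ⇒ mode < mean.

0.227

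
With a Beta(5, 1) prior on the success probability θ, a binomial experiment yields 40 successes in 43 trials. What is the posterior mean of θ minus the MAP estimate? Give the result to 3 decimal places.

-0.018

Posterior: Beta(5+40, 1+3) = Beta(45, 4).
Mode = (45−1)/(45+4−2) = 44/47 = 0.936.
Mean = 45/(45+4) = 45/49 = 0.918.
Difference = 0.918 − 0.936 = -0.018.
Mode > mean: the posterior has a left tail.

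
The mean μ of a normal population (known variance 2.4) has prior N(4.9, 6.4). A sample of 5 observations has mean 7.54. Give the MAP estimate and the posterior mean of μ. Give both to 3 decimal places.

MAP: 7.356. Posterior mean: 7.356.

Posterior for μ is Normal. Precision-weighted mean: (1/6.4·4.9 + 5/2.4·7.54) / (1/6.4 + 5/2.4) = 7.356.
A Normal posterior is symmetric, so mode = mean.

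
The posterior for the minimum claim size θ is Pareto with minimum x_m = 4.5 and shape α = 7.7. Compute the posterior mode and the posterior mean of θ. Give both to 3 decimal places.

MAP = 4.500; posterior mean = 5.172

The Pareto density is strictly decreasing on [x_m, ∞), so the mode is x_m = 4.500.
Mean = α·x_m/(α−1) = 7.7·4.5/6.7 = 5.172.
Right-skewed posterior ⇒ mode < mean.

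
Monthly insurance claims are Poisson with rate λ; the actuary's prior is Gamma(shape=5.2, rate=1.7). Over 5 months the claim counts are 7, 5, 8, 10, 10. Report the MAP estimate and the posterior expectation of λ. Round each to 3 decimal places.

Σ counts = 40. Posterior: Gamma(shape = 5.2+40 = 45.2, rate = 1.7+5 = 6.7).
Mode = (α−1)/β = 44.2/6.7 = 6.597.
Mean = α/β = 45.2/6.7 = 6.746.
The mean is pulled above the mode by the posterior's right skew.

MAP: 6.597. Posterior mean: 6.746.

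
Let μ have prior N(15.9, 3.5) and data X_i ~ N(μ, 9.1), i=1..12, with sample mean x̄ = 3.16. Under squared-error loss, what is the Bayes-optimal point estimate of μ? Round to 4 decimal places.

5.4288

Posterior for μ is Normal. Precision-weighted mean: (1/3.5·15.9 + 12/9.1·3.16) / (1/3.5 + 12/9.1) = 5.4288.
A Normal posterior is symmetric, so mode = mean.
Squared-error loss ⇒ the optimal estimator is the posterior mean.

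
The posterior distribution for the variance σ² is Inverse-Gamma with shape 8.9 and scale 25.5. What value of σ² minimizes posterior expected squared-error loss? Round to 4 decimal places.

3.2278

Mode = β/(α+1) = 25.5/9.9 = 2.5758.
Mean = β/(α−1) = 25.5/7.9 = 3.2278.
Squared-error loss ⇒ the optimal estimator is the posterior mean.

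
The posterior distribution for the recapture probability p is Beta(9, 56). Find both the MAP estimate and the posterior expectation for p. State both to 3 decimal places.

Mode = (9−1)/(9+56−2) = 8/63 = 0.127.
Mean = 9/(9+56) = 9/65 = 0.138.

p_MAP = 0.127, E[p|data] = 0.138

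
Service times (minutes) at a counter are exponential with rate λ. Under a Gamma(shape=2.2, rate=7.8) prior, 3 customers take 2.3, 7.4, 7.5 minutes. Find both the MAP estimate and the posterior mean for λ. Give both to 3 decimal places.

MAP estimate = 0.168, posterior mean = 0.208

Σ times = 17.2. Posterior: Gamma(shape = 2.2+3 = 5.2, rate = 7.8+17.2 = 25.0).
Mode = (α−1)/β = 4.2/25.0 = 0.168.
Mean = α/β = 5.2/25.0 = 0.208.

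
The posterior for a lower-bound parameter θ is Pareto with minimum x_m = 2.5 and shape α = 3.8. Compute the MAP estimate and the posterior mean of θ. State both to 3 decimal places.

The Pareto density is strictly decreasing on [x_m, ∞), so the mode is x_m = 2.500.
Mean = α·x_m/(α−1) = 3.8·2.5/2.8 = 3.393.

MAP = 2.500; posterior mean = 3.393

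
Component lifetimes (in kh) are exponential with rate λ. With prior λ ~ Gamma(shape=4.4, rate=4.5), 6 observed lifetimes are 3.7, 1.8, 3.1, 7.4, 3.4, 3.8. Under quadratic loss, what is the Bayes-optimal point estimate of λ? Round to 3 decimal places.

0.375

Σ times = 23.2. Posterior: Gamma(shape = 4.4+6 = 10.4, rate = 4.5+23.2 = 27.7).
Mode = (α−1)/β = 9.4/27.7 = 0.339.
Mean = α/β = 10.4/27.7 = 0.375.
Quadratic loss ⇒ the optimal estimator is the posterior mean.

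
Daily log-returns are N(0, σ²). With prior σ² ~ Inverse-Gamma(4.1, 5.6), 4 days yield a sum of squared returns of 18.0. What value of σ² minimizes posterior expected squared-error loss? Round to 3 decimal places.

Posterior: Inverse-Gamma(shape = 4.1+4/2 = 6.1, scale = 5.6+18.0/2 = 14.6).
Mode = β/(α+1) = 14.6/7.1 = 2.056.
Mean = β/(α−1) = 14.6/5.1 = 2.863.
Squared-error loss ⇒ the optimal estimator is the posterior mean.

2.863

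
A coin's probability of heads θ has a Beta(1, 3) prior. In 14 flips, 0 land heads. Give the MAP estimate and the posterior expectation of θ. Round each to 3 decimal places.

MAP = 0.000; posterior mean = 0.056

Posterior: Beta(1+0, 3+14) = Beta(1, 17).
Since α = 1 ≤ 1 and β > 1, the Beta density is monotone decreasing on [0,1]; the mode is at 0.
Mean = 1/(1+17) = 0.056.
Right-skewed posterior ⇒ mode < mean.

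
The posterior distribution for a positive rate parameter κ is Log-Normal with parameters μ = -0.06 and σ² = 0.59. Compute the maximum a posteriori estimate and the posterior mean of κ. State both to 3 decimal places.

κ_MAP = 0.522, E[κ|data] = 1.265

Mode = exp(μ − σ²) = exp(-0.65) = 0.522.
Mean = exp(μ + σ²/2) = exp(0.235) = 1.265.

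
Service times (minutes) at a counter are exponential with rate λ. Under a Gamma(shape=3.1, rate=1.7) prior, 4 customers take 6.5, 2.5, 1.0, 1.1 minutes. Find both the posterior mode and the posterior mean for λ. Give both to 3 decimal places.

MAP: 0.477. Posterior mean: 0.555.

Σ times = 11.1. Posterior: Gamma(shape = 3.1+4 = 7.1, rate = 1.7+11.1 = 12.8).
Mode = (α−1)/β = 6.1/12.8 = 0.477.
Mean = α/β = 7.1/12.8 = 0.555.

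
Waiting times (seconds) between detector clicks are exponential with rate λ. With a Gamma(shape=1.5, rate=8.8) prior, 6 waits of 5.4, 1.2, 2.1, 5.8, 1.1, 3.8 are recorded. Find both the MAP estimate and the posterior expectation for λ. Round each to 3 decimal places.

λ_MAP = 0.230, E[λ|data] = 0.266

Σ times = 19.4. Posterior: Gamma(shape = 1.5+6 = 7.5, rate = 8.8+19.4 = 28.2).
Mode = (α−1)/β = 6.5/28.2 = 0.230.
Mean = α/β = 7.5/28.2 = 0.266.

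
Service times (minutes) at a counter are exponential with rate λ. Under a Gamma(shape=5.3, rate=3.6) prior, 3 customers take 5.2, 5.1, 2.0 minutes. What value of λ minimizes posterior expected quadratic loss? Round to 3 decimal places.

0.522

Σ times = 12.3. Posterior: Gamma(shape = 5.3+3 = 8.3, rate = 3.6+12.3 = 15.9).
Mode = (α−1)/β = 7.3/15.9 = 0.459.
Mean = α/β = 8.3/15.9 = 0.522.
Quadratic loss ⇒ the optimal estimator is the posterior mean.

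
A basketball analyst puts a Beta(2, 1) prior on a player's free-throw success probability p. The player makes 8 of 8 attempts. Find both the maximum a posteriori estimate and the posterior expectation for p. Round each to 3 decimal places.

p_MAP = 1.000, E[p|data] = 0.909

Posterior: Beta(2+8, 1+0) = Beta(10, 1).
Since β = 1 ≤ 1 and α > 1, the Beta density is monotone increasing on [0,1]; the mode is at 1.
Mean = 10/(10+1) = 0.909.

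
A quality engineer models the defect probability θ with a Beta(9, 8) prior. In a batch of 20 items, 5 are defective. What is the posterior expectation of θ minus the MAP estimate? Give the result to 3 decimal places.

Posterior: Beta(9+5, 8+15) = Beta(14, 23).
Mode = (14−1)/(14+23−2) = 13/35 = 0.371.
Mean = 14/(14+23) = 14/37 = 0.378.
Difference = 0.378 − 0.371 = 0.007.

0.007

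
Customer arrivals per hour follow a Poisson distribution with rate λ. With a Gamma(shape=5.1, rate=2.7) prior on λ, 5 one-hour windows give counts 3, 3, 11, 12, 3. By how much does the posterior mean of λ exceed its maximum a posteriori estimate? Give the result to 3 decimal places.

0.130

Σ counts = 32. Posterior: Gamma(shape = 5.1+32 = 37.1, rate = 2.7+5 = 7.7).
Mode = (α−1)/β = 36.1/7.7 = 4.688.
Mean = α/β = 37.1/7.7 = 4.818.
Difference = 4.818 − 4.688 = 0.130.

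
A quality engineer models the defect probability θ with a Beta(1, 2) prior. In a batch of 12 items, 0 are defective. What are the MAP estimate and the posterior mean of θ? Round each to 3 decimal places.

Posterior: Beta(1+0, 2+12) = Beta(1, 14).
Since α = 1 ≤ 1 and β > 1, the Beta density is monotone decreasing on [0,1]; the mode is at 0.
Mean = 1/(1+14) = 0.067.

MAP estimate = 0.000, posterior mean = 0.067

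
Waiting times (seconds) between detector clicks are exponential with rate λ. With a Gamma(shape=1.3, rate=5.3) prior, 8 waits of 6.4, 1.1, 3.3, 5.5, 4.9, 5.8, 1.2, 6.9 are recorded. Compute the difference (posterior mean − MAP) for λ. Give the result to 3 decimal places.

Σ times = 35.1. Posterior: Gamma(shape = 1.3+8 = 9.3, rate = 5.3+35.1 = 40.4).
Mode = (α−1)/β = 8.3/40.4 = 0.205.
Mean = α/β = 9.3/40.4 = 0.230.
Difference = 0.230 − 0.205 = 0.025.

0.025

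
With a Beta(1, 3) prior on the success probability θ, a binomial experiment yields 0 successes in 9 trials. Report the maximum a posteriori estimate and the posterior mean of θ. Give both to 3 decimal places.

maximum a posteriori estimate = 0.000, posterior mean = 0.077

Posterior: Beta(1+0, 3+9) = Beta(1, 12).
Since α = 1 ≤ 1 and β > 1, the Beta density is monotone decreasing on [0,1]; the mode is at 0.
Mean = 1/(1+12) = 0.077.
Mean > mode: the posterior has a right tail.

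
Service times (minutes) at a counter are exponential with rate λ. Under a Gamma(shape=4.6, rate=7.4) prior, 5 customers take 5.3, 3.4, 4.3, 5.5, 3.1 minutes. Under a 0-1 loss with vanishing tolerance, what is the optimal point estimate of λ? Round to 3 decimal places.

Σ times = 21.6. Posterior: Gamma(shape = 4.6+5 = 9.6, rate = 7.4+21.6 = 29.0).
Mode = (α−1)/β = 8.6/29.0 = 0.297.
Mean = α/β = 9.6/29.0 = 0.331.
This is the posterior mode — the MAP estimate.

0.297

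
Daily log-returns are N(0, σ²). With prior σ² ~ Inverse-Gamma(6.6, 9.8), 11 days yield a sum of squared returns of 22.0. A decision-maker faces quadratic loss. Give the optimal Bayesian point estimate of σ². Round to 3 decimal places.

Posterior: Inverse-Gamma(shape = 6.6+11/2 = 12.1, scale = 9.8+22.0/2 = 20.8).
Mode = β/(α+1) = 20.8/13.1 = 1.588.
Mean = β/(α−1) = 20.8/11.1 = 1.874.
Quadratic loss ⇒ the optimal estimator is the posterior mean.

1.874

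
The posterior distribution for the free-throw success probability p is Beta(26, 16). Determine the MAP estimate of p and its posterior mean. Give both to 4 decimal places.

Mode = (26−1)/(26+16−2) = 25/40 = 0.6250.
Mean = 26/(26+16) = 26/42 = 0.6190.
The posterior is left-skewed, so the mode exceeds the mean.

MAP = 0.6250, posterior mean = 0.6190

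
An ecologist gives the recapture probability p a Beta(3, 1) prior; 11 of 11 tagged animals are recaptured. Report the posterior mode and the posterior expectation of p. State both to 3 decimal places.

Posterior: Beta(3+11, 1+0) = Beta(14, 1).
Since β = 1 ≤ 1 and α > 1, the Beta density is monotone increasing on [0,1]; the mode is at 1.
Mean = 14/(14+1) = 0.933.

MAP: 1.000. Posterior mean: 0.933.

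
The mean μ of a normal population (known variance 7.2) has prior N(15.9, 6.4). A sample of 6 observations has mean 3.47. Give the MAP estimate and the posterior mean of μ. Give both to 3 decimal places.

Posterior for μ is Normal. Precision-weighted mean: (1/6.4·15.9 + 6/7.2·3.47) / (1/6.4 + 6/7.2) = 5.433.
A Normal posterior is symmetric, so mode = mean.

MAP: 5.433. Posterior mean: 5.433.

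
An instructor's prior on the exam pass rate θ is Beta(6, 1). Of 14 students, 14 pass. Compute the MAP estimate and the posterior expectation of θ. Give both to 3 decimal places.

MAP: 1.000. Posterior mean: 0.952.

Posterior: Beta(6+14, 1+0) = Beta(20, 1).
Since β = 1 ≤ 1 and α > 1, the Beta density is monotone increasing on [0,1]; the mode is at 1.
Mean = 20/(20+1) = 0.952.
The posterior is left-skewed, so the mode exceeds the mean.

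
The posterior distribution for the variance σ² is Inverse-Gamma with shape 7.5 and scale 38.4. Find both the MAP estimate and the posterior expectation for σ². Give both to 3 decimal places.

Mode = β/(α+1) = 38.4/8.5 = 4.518.
Mean = β/(α−1) = 38.4/6.5 = 5.908.
The posterior is right-skewed, so the mean exceeds the mode.

MAP estimate = 4.518, posterior expectation = 5.908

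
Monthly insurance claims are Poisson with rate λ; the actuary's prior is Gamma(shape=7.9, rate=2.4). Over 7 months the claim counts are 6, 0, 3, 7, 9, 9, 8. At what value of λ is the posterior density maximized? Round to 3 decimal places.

5.202

Σ counts = 42. Posterior: Gamma(shape = 7.9+42 = 49.9, rate = 2.4+7 = 9.4).
Mode = (α−1)/β = 48.9/9.4 = 5.202.
Mean = α/β = 49.9/9.4 = 5.309.
This is the posterior mode — the MAP estimate.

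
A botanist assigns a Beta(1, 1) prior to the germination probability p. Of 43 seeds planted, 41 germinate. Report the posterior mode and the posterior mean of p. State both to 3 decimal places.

Posterior: Beta(1+41, 1+2) = Beta(42, 3).
Mode = (42−1)/(42+3−2) = 41/43 = 0.953.
With a flat prior the MAP equals the MLE, 41/43.
Mean = 42/(42+3) = 42/45 = 0.933.

MAP = 0.953; posterior mean = 0.933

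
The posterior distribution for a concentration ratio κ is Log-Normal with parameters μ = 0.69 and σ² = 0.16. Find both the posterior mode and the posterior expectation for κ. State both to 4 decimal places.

MAP: 1.6989. Posterior mean: 2.1598.

Mode = exp(μ − σ²) = exp(0.53) = 1.6989.
Mean = exp(μ + σ²/2) = exp(0.770) = 2.1598.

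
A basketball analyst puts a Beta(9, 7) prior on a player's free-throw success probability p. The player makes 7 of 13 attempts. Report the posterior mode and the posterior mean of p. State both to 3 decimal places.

Posterior: Beta(9+7, 7+6) = Beta(16, 13).
Mode = (16−1)/(16+13−2) = 15/27 = 0.556.
Mean = 16/(16+13) = 16/29 = 0.552.
Left-skewed posterior ⇒ mean < mode.

MAP = 0.556, posterior mean = 0.552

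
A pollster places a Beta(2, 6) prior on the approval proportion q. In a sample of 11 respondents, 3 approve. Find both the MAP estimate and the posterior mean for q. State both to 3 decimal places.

Posterior: Beta(2+3, 6+8) = Beta(5, 14).
Mode = (5−1)/(5+14−2) = 4/17 = 0.235.
Mean = 5/(5+14) = 5/19 = 0.263.

MAP = 0.235; posterior mean = 0.263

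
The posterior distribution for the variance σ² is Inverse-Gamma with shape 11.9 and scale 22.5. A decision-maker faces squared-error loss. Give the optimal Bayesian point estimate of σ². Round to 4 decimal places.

Mode = β/(α+1) = 22.5/12.9 = 1.7442.
Mean = β/(α−1) = 22.5/10.9 = 2.0642.
Squared-error loss ⇒ the optimal estimator is the posterior mean.

2.0642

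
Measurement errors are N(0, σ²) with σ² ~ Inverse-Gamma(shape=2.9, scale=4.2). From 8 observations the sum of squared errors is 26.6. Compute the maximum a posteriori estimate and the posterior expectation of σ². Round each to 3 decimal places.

Posterior: Inverse-Gamma(shape = 2.9+8/2 = 6.9, scale = 4.2+26.6/2 = 17.5).
Mode = β/(α+1) = 17.5/7.9 = 2.215.
Mean = β/(α−1) = 17.5/5.9 = 2.966.

σ²_MAP = 2.215, E[σ²|data] = 2.966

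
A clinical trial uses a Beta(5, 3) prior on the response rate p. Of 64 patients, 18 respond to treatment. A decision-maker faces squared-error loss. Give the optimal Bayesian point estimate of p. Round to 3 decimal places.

0.319

Posterior: Beta(5+18, 3+46) = Beta(23, 49).
Mode = (23−1)/(23+49−2) = 22/70 = 0.314.
Mean = 23/(23+49) = 23/72 = 0.319.
Squared-error loss ⇒ the optimal estimator is the posterior mean.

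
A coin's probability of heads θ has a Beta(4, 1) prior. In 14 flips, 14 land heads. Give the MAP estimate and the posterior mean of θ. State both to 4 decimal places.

θ_MAP = 1.0000, E[θ|data] = 0.9474

Posterior: Beta(4+14, 1+0) = Beta(18, 1).
Since β = 1 ≤ 1 and α > 1, the Beta density is monotone increasing on [0,1]; the mode is at 1.
Mean = 18/(18+1) = 0.9474.
Left-skewed posterior ⇒ mean < mode.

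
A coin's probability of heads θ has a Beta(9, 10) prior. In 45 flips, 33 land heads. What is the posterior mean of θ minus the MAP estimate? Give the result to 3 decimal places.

-0.005

Posterior: Beta(9+33, 10+12) = Beta(42, 22).
Mode = (42−1)/(42+22−2) = 41/62 = 0.661.
Mean = 42/(42+22) = 42/64 = 0.656.
Difference = 0.656 − 0.661 = -0.005.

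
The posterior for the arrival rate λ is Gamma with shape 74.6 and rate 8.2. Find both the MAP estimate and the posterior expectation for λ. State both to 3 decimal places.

Mode = (α−1)/β = 73.6/8.2 = 8.976.
Mean = α/β = 74.6/8.2 = 9.098.
Mean > mode: the posterior has a right tail.

λ_MAP = 8.976, E[λ|data] = 9.098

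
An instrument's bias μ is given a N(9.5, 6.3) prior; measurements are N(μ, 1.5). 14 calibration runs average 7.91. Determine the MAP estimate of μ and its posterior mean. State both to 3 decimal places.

MAP = 7.937; posterior mean = 7.937

Posterior for μ is Normal. Precision-weighted mean: (1/6.3·9.5 + 14/1.5·7.91) / (1/6.3 + 14/1.5) = 7.937.
A Normal posterior is symmetric, so mode = mean.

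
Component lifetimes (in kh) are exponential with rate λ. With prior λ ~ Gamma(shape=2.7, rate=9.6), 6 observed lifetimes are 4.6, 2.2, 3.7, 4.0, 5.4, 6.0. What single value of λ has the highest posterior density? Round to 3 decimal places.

0.217

Σ times = 25.9. Posterior: Gamma(shape = 2.7+6 = 8.7, rate = 9.6+25.9 = 35.5).
Mode = (α−1)/β = 7.7/35.5 = 0.217.
Mean = α/β = 8.7/35.5 = 0.245.
This is the posterior mode — the MAP estimate.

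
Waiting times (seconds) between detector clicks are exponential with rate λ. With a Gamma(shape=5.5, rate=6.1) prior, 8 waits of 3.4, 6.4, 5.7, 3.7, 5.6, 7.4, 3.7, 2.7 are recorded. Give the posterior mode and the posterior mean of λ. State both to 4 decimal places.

λ_MAP = 0.2796, E[λ|data] = 0.3020

Σ times = 38.6. Posterior: Gamma(shape = 5.5+8 = 13.5, rate = 6.1+38.6 = 44.7).
Mode = (α−1)/β = 12.5/44.7 = 0.2796.
Mean = α/β = 13.5/44.7 = 0.3020.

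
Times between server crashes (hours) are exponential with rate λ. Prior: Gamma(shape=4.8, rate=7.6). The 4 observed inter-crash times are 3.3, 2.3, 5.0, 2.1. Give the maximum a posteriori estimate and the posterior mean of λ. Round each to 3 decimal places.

MAP = 0.384; posterior mean = 0.433

Σ times = 12.7. Posterior: Gamma(shape = 4.8+4 = 8.8, rate = 7.6+12.7 = 20.3).
Mode = (α−1)/β = 7.8/20.3 = 0.384.
Mean = α/β = 8.8/20.3 = 0.433.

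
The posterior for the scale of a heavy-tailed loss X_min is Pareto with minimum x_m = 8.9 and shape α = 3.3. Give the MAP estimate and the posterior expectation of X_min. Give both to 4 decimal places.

The Pareto density is strictly decreasing on [x_m, ∞), so the mode is x_m = 8.9000.
Mean = α·x_m/(α−1) = 3.3·8.9/2.3 = 12.7696.
Mean > mode: the posterior has a right tail.

X_min_MAP = 8.9000, E[X_min|data] = 12.7696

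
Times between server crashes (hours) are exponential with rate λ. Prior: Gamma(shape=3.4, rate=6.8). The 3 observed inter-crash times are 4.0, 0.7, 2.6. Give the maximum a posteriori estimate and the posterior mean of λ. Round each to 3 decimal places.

Σ times = 7.3. Posterior: Gamma(shape = 3.4+3 = 6.4, rate = 6.8+7.3 = 14.1).
Mode = (α−1)/β = 5.4/14.1 = 0.383.
Mean = α/β = 6.4/14.1 = 0.454.
Right-skewed posterior ⇒ mode < mean.

MAP = 0.383, posterior mean = 0.454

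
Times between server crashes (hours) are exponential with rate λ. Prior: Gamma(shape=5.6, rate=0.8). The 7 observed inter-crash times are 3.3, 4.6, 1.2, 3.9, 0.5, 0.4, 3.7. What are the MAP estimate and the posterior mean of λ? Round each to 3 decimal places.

Σ times = 17.6. Posterior: Gamma(shape = 5.6+7 = 12.6, rate = 0.8+17.6 = 18.4).
Mode = (α−1)/β = 11.6/18.4 = 0.630.
Mean = α/β = 12.6/18.4 = 0.685.

MAP estimate = 0.630, posterior mean = 0.685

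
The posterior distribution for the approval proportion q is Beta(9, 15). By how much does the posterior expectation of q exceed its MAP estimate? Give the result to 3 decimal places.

0.011

Mode = (9−1)/(9+15−2) = 8/22 = 0.364.
Mean = 9/(9+15) = 9/24 = 0.375.
Difference = 0.375 − 0.364 = 0.011.
Mean > mode: the posterior has a right tail.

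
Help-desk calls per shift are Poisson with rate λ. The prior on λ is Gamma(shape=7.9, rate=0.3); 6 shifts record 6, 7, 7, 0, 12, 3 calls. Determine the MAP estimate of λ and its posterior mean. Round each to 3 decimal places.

Σ counts = 35. Posterior: Gamma(shape = 7.9+35 = 42.9, rate = 0.3+6 = 6.3).
Mode = (α−1)/β = 41.9/6.3 = 6.651.
Mean = α/β = 42.9/6.3 = 6.810.

MAP: 6.651. Posterior mean: 6.810.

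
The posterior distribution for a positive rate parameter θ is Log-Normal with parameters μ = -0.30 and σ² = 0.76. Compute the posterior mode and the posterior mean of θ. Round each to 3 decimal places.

Mode = exp(μ − σ²) = exp(-1.06) = 0.346.
Mean = exp(μ + σ²/2) = exp(0.080) = 1.083.
The posterior is right-skewed, so the mean exceeds the mode.

MAP: 0.346. Posterior mean: 1.083.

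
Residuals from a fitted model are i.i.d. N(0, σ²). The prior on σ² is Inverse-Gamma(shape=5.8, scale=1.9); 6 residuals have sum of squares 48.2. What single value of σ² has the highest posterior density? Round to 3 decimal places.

Posterior: Inverse-Gamma(shape = 5.8+6/2 = 8.8, scale = 1.9+48.2/2 = 26.0).
Mode = β/(α+1) = 26.0/9.8 = 2.653.
Mean = β/(α−1) = 26.0/7.8 = 3.333.
This is the posterior mode — the MAP estimate.

2.653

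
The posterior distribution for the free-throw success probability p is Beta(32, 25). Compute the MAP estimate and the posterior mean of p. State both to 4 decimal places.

Mode = (32−1)/(32+25−2) = 31/55 = 0.5636.
Mean = 32/(32+25) = 32/57 = 0.5614.

MAP: 0.5636. Posterior mean: 0.5614.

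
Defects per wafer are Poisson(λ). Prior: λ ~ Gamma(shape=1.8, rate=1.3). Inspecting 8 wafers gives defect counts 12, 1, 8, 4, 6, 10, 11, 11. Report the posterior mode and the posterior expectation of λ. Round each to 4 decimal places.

Σ counts = 63. Posterior: Gamma(shape = 1.8+63 = 64.8, rate = 1.3+8 = 9.3).
Mode = (α−1)/β = 63.8/9.3 = 6.8602.
Mean = α/β = 64.8/9.3 = 6.9677.
The posterior is right-skewed, so the mean exceeds the mode.

MAP = 6.8602; posterior mean = 6.9677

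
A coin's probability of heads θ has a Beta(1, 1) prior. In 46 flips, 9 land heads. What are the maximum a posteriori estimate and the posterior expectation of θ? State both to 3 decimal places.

Posterior: Beta(1+9, 1+37) = Beta(10, 38).
Mode = (10−1)/(10+38−2) = 9/46 = 0.196.
With a flat prior the MAP equals the MLE, 9/46.
Mean = 10/(10+38) = 10/48 = 0.208.

MAP: 0.196. Posterior mean: 0.208.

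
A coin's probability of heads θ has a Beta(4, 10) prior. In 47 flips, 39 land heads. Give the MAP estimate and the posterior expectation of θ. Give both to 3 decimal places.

Posterior: Beta(4+39, 10+8) = Beta(43, 18).
Mode = (43−1)/(43+18−2) = 42/59 = 0.712.
Mean = 43/(43+18) = 43/61 = 0.705.

MAP = 0.712, posterior mean = 0.705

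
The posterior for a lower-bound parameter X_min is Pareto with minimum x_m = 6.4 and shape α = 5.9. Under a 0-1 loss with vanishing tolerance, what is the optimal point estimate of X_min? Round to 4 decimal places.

6.4000

The Pareto density is strictly decreasing on [x_m, ∞), so the mode is x_m = 6.4000.
Mean = α·x_m/(α−1) = 5.9·6.4/4.9 = 7.7061.
This is the posterior mode — the MAP estimate.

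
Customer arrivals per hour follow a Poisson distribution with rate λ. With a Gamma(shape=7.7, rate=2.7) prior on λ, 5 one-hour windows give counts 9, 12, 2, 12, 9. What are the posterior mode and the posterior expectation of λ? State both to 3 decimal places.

λ_MAP = 6.584, E[λ|data] = 6.714

Σ counts = 44. Posterior: Gamma(shape = 7.7+44 = 51.7, rate = 2.7+5 = 7.7).
Mode = (α−1)/β = 50.7/7.7 = 6.584.
Mean = α/β = 51.7/7.7 = 6.714.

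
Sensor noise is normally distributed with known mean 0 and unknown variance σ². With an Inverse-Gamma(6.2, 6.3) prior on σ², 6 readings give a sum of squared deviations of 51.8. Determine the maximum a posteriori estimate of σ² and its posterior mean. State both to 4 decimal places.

Posterior: Inverse-Gamma(shape = 6.2+6/2 = 9.2, scale = 6.3+51.8/2 = 32.2).
Mode = β/(α+1) = 32.2/10.2 = 3.1569.
Mean = β/(α−1) = 32.2/8.2 = 3.9268.

maximum a posteriori estimate = 3.1569, posterior mean = 3.9268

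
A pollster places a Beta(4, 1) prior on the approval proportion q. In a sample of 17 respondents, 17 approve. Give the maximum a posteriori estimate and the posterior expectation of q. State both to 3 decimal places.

MAP: 1.000. Posterior mean: 0.955.

Posterior: Beta(4+17, 1+0) = Beta(21, 1).
Since β = 1 ≤ 1 and α > 1, the Beta density is monotone increasing on [0,1]; the mode is at 1.
Mean = 21/(21+1) = 0.955.
The posterior is left-skewed, so the mode exceeds the mean.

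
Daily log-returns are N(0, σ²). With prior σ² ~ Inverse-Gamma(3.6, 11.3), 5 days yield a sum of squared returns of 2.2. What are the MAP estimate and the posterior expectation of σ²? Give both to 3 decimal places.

MAP = 1.746, posterior mean = 2.431

Posterior: Inverse-Gamma(shape = 3.6+5/2 = 6.1, scale = 11.3+2.2/2 = 12.4).
Mode = β/(α+1) = 12.4/7.1 = 1.746.
Mean = β/(α−1) = 12.4/5.1 = 2.431.
The posterior is right-skewed, so the mean exceeds the mode.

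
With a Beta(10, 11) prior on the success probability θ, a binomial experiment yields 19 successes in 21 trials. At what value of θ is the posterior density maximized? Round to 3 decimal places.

0.700

Posterior: Beta(10+19, 11+2) = Beta(29, 13).
Mode = (29−1)/(29+13−2) = 28/40 = 0.700.
Mean = 29/(29+13) = 29/42 = 0.690.
This is the posterior mode — the MAP estimate.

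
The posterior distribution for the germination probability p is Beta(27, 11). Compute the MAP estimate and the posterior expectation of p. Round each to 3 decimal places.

Mode = (27−1)/(27+11−2) = 26/36 = 0.722.
Mean = 27/(27+11) = 27/38 = 0.711.
Mode > mean: the posterior has a left tail.

MAP = 0.722; posterior mean = 0.711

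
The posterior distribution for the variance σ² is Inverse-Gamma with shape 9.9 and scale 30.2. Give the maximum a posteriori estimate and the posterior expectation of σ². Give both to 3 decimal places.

Mode = β/(α+1) = 30.2/10.9 = 2.771.
Mean = β/(α−1) = 30.2/8.9 = 3.393.

maximum a posteriori estimate = 2.771, posterior expectation = 3.393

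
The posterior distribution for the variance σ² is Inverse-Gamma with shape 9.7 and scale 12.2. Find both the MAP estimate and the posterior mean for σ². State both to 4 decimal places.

Mode = β/(α+1) = 12.2/10.7 = 1.1402.
Mean = β/(α−1) = 12.2/8.7 = 1.4023.

MAP = 1.1402, posterior mean = 1.4023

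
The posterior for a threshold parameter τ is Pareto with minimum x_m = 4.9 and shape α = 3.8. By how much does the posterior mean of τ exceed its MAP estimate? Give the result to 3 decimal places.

1.750

The Pareto density is strictly decreasing on [x_m, ∞), so the mode is x_m = 4.900.
Mean = α·x_m/(α−1) = 3.8·4.9/2.8 = 6.650.
Difference = 6.650 − 4.900 = 1.750.
The mean is pulled above the mode by the posterior's right skew.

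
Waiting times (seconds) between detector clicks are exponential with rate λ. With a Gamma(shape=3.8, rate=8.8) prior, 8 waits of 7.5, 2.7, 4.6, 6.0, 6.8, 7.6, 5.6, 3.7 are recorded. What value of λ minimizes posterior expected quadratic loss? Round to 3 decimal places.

Σ times = 44.5. Posterior: Gamma(shape = 3.8+8 = 11.8, rate = 8.8+44.5 = 53.3).
Mode = (α−1)/β = 10.8/53.3 = 0.203.
Mean = α/β = 11.8/53.3 = 0.221.
Quadratic loss ⇒ the optimal estimator is the posterior mean.

0.221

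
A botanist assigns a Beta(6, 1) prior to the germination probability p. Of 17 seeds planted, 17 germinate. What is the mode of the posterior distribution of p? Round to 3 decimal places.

Posterior: Beta(6+17, 1+0) = Beta(23, 1).
Since β = 1 ≤ 1 and α > 1, the Beta density is monotone increasing on [0,1]; the mode is at 1.
Mean = 23/(23+1) = 0.958.
This is the posterior mode — the MAP estimate.

1.000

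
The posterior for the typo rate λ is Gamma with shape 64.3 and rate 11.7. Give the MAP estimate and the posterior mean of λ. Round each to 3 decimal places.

MAP estimate = 5.410, posterior mean = 5.496

Mode = (α−1)/β = 63.3/11.7 = 5.410.
Mean = α/β = 64.3/11.7 = 5.496.
Mean > mode: the posterior has a right tail.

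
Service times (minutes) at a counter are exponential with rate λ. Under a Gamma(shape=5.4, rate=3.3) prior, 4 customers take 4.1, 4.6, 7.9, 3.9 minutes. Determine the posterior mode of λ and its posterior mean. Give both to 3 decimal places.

Σ times = 20.5. Posterior: Gamma(shape = 5.4+4 = 9.4, rate = 3.3+20.5 = 23.8).
Mode = (α−1)/β = 8.4/23.8 = 0.353.
Mean = α/β = 9.4/23.8 = 0.395.

λ_MAP = 0.353, E[λ|data] = 0.395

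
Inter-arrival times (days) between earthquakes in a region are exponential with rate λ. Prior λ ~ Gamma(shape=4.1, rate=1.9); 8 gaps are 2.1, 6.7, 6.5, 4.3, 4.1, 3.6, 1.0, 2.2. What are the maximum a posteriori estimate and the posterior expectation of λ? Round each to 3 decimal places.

MAP = 0.343, posterior mean = 0.373

Σ times = 30.5. Posterior: Gamma(shape = 4.1+8 = 12.1, rate = 1.9+30.5 = 32.4).
Mode = (α−1)/β = 11.1/32.4 = 0.343.
Mean = α/β = 12.1/32.4 = 0.373.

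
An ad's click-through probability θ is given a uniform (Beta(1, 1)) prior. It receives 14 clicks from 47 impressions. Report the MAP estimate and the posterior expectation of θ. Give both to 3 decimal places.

Posterior: Beta(1+14, 1+33) = Beta(15, 34).
Mode = (15−1)/(15+34−2) = 14/47 = 0.298.
Mean = 15/(15+34) = 15/49 = 0.306.
Right-skewed posterior ⇒ mode < mean.

MAP: 0.298. Posterior mean: 0.306.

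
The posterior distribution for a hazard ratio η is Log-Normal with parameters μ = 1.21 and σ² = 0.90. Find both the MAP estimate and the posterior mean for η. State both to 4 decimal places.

Mode = exp(μ − σ²) = exp(0.31) = 1.3634.
Mean = exp(μ + σ²/2) = exp(1.660) = 5.2593.
Right-skewed posterior ⇒ mode < mean.

MAP = 1.3634; posterior mean = 5.2593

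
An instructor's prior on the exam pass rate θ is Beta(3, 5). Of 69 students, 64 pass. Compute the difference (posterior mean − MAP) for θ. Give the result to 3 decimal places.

Posterior: Beta(3+64, 5+5) = Beta(67, 10).
Mode = (67−1)/(67+10−2) = 66/75 = 0.880.
Mean = 67/(67+10) = 67/77 = 0.870.
Difference = 0.870 − 0.880 = -0.010.
The posterior is left-skewed, so the mode exceeds the mean.

-0.010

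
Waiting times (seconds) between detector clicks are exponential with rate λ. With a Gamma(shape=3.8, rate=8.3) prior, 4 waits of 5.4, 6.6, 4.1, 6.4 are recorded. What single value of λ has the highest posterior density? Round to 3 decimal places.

Σ times = 22.5. Posterior: Gamma(shape = 3.8+4 = 7.8, rate = 8.3+22.5 = 30.8).
Mode = (α−1)/β = 6.8/30.8 = 0.221.
Mean = α/β = 7.8/30.8 = 0.253.
This is the posterior mode — the MAP estimate.

0.221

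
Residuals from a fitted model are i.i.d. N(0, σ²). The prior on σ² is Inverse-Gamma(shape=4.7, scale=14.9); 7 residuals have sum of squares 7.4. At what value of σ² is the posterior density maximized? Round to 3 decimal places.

Posterior: Inverse-Gamma(shape = 4.7+7/2 = 8.2, scale = 14.9+7.4/2 = 18.6).
Mode = β/(α+1) = 18.6/9.2 = 2.022.
Mean = β/(α−1) = 18.6/7.2 = 2.583.
This is the posterior mode — the MAP estimate.

2.022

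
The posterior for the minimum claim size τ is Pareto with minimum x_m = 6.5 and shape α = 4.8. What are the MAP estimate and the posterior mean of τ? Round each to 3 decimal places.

The Pareto density is strictly decreasing on [x_m, ∞), so the mode is x_m = 6.500.
Mean = α·x_m/(α−1) = 4.8·6.5/3.8 = 8.211.

MAP = 6.500; posterior mean = 8.211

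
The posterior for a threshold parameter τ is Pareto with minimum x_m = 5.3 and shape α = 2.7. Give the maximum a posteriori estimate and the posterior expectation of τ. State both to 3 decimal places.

The Pareto density is strictly decreasing on [x_m, ∞), so the mode is x_m = 5.300.
Mean = α·x_m/(α−1) = 2.7·5.3/1.7 = 8.418.

MAP: 5.300. Posterior mean: 8.418.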